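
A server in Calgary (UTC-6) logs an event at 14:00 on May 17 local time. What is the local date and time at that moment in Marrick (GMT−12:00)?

08:00 on May 17

In UTC: 14:00 + 6:00 = 20:00 on May 17.
Marrick is UTC−12:00: 20:00 − 12:00 = 08:00 on May 17.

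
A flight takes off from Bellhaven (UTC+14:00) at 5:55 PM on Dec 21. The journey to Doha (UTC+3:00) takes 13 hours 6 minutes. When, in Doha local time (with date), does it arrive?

Convert departure to UTC: 5:55 PM − 14:00 = 3:55 AM UTC on Dec 21.
Add 13 hours and 6 minutes travel time → 5:01 PM UTC.
Doha is UTC+3:00, so local arrival = 5:01 PM + 3:00 = 8:01 PM on Dec 21.

8:01 PM on Dec 21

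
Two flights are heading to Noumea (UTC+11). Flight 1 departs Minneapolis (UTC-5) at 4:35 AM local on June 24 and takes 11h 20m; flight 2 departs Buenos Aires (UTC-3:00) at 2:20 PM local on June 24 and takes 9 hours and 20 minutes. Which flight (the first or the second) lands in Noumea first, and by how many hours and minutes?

the first, by 5 hours 45 minutes

Flight 1 in UTC: 4:35 AM + 5:00 = 9:35 AM on Jun 24.
+11 hours and 20 minutes → arrive 8:55 PM UTC on Jun 24.
Flight 2 in UTC: 2:20 PM + 3:00 = 5:20 PM on Jun 24.
+9 hours and 20 minutes → arrive 2:40 AM UTC on Jun 25.
Flight 1 lands earlier by 5 hours 45 minutes.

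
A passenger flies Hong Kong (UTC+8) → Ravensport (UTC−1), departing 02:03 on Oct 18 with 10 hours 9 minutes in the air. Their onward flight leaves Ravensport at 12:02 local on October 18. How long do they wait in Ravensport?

Convert departure to UTC: 02:03 − 8:00 = 18:03 UTC on Oct 17.
Add 10 hours 9 minutes flight time → 04:12 UTC (Oct 18).
Ravensport is UTC−1:00, so local arrival = 04:12 − 1:00 = 03:12 on Oct 18.
Layover = 12:02 − 03:12 = 8 hours 50 minutes.

8 hours 50 minutes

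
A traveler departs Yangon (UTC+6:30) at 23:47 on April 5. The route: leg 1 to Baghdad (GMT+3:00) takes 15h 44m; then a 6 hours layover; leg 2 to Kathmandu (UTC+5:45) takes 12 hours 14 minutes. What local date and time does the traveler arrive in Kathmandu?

Convert departure to UTC: 23:47 − 6:30 = 17:17 UTC on Apr 5.
Add 15 hours 44 minutes leg 1 → 09:01 UTC (Apr 6).
Add 6 hours layover in Baghdad → 15:01 UTC.
Add 12 hours and 14 minutes leg 2 → 03:15 UTC (Apr 7).
Kathmandu is UTC+5:45, so local arrival = 03:15 + 5:45 = 09:00 on Apr 7.

09:00 on April 7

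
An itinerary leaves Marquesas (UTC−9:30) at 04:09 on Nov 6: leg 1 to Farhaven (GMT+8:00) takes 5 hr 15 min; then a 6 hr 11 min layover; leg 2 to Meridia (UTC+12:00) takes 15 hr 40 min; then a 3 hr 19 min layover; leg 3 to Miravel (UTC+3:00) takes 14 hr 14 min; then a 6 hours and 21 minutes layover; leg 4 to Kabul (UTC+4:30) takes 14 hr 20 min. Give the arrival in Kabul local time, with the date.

Convert departure to UTC: 04:09 + 9:30 = 13:39 UTC on Nov 6.
Add 5 hours 15 minutes leg 1 → 18:54 UTC.
Add 6 hours 11 minutes layover in Farhaven → 01:05 UTC (Nov 7).
Add 15 hours 40 minutes leg 2 → 16:45 UTC.
Add 3 hours and 19 minutes layover in Meridia → 20:04 UTC.
Add 14 hours and 14 minutes leg 3 → 10:18 UTC (Nov 8).
Add 6 hours 21 minutes layover in Miravel → 16:39 UTC.
Add 14 hours and 20 minutes leg 4 → 06:59 UTC (Nov 9).
Kabul is UTC+4:30, so local arrival = 06:59 + 4:30 = 11:29 on Nov 9.

11:29 on Nov 9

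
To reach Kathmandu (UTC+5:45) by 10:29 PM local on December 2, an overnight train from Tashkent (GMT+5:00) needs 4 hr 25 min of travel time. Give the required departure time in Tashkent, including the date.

Target arrival in UTC: 10:29 PM − 5:45 = 4:44 PM on Dec 2.
Subtract 4 hours 25 minutes → departure 12:19 PM UTC on Dec 2.
Tashkent is UTC+5:00: 12:19 PM + 5:00 = 5:19 PM on Dec 2.

5:19 PM on December 2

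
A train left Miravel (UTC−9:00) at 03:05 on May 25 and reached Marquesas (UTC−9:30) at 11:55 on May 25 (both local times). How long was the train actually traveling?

9 hours 20 minutes

Departure in UTC: 03:05 + 9:00 = 12:05 on May 25.
Arrival in UTC: 11:55 + 9:30 = 21:25 on May 25.
Elapsed = 21:25 − 12:05 = 9 hours 20 minutes.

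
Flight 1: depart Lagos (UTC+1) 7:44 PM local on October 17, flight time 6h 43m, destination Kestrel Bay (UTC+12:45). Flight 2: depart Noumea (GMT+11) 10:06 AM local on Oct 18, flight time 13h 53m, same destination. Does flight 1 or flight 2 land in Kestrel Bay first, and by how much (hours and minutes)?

the first, by 11 hours 32 minutes

Flight 1 in UTC: 7:44 PM − 1:00 = 6:44 PM on Oct 17.
+6 hours 43 minutes → arrive 1:27 AM UTC on Oct 18.
Flight 2 in UTC: 10:06 AM − 11:00 = 11:06 PM on Oct 17.
+13 hours 53 minutes → arrive 12:59 PM UTC on Oct 18.
Flight 1 lands earlier by 11 hours 32 minutes.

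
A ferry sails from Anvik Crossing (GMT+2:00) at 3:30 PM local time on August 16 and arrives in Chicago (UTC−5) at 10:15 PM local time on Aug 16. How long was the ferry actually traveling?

13 hours 45 minutes

Departure in UTC: 3:30 PM − 2:00 = 1:30 PM on Aug 16.
Arrival in UTC: 10:15 PM + 5:00 = 3:15 AM on Aug 17.
Elapsed = 3:15 AM − 1:30 PM (+1 day) = 13 hours 45 minutes.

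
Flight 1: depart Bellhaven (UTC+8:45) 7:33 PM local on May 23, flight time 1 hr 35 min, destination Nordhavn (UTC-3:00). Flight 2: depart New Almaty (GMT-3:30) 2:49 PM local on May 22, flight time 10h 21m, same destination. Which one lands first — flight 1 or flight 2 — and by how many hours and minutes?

the second, by 7 hours 43 minutes

Flight 1 in UTC: 7:33 PM − 8:45 = 10:48 AM on May 23.
+1 hour and 35 minutes → arrive 12:23 PM UTC on May 23.
Flight 2 in UTC: 2:49 PM + 3:30 = 6:19 PM on May 22.
+10 hours and 21 minutes → arrive 4:40 AM UTC on May 23.
Flight 2 lands earlier by 7 hours 43 minutes.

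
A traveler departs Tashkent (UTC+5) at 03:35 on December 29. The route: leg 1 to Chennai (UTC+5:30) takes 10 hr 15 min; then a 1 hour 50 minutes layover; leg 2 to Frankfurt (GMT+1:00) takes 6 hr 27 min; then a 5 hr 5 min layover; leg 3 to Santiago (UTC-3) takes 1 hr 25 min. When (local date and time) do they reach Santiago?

Convert departure to UTC: 03:35 − 5:00 = 22:35 UTC on Dec 28.
Add 10 hours and 15 minutes leg 1 → 08:50 UTC (Dec 29).
Add 1 hour and 50 minutes layover in Chennai → 10:40 UTC.
Add 6 hours and 27 minutes leg 2 → 17:07 UTC.
Add 5 hours 5 minutes layover in Frankfurt → 22:12 UTC.
Add 1 hour and 25 minutes leg 3 → 23:37 UTC.
Santiago is UTC−3:00, so local arrival = 23:37 − 3:00 = 20:37 on Dec 29.

20:37 on December 29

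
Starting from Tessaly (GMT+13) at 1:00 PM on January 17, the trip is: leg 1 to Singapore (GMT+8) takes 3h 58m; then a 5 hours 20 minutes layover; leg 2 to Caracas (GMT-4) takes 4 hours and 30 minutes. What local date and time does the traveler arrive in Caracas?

9:48 AM on Jan 17

Convert departure to UTC: 1:00 PM − 13:00 = 12:00 AM UTC on Jan 17.
Add 3 hours and 58 minutes leg 1 → 3:58 AM UTC.
Add 5 hours and 20 minutes layover in Singapore → 9:18 AM UTC.
Add 4 hours 30 minutes leg 2 → 1:48 PM UTC.
Caracas is UTC−4:00, so local arrival = 1:48 PM − 4:00 = 9:48 AM on Jan 17.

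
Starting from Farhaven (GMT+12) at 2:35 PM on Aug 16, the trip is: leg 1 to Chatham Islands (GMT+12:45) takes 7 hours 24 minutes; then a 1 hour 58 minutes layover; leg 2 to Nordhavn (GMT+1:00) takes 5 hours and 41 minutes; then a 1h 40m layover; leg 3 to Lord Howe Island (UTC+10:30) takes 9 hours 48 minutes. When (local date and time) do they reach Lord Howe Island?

3:36 PM on Aug 17

Convert departure to UTC: 2:35 PM − 12:00 = 2:35 AM UTC on Aug 16.
Add 7 hours and 24 minutes leg 1 → 9:59 AM UTC.
Add 1 hour and 58 minutes layover in Chatham Islands → 11:57 AM UTC.
Add 5 hours and 41 minutes leg 2 → 5:38 PM UTC.
Add 1 hour 40 minutes layover in Nordhavn → 7:18 PM UTC.
Add 9 hours and 48 minutes leg 3 → 5:06 AM UTC (Aug 17).
Lord Howe Island is UTC+10:30, so local arrival = 5:06 AM + 10:30 = 3:36 PM on Aug 17.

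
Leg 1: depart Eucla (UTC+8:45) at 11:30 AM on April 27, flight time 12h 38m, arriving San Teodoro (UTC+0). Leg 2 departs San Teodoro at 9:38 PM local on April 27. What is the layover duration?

6 hours 15 minutes

Convert departure to UTC: 11:30 AM − 8:45 = 2:45 AM UTC on Apr 27.
Add 12 hours 38 minutes flight time → 3:23 PM UTC.
San Teodoro is UTC+0, so local arrival is the same: 3:23 PM on Apr 27.
Layover = 9:38 PM − 3:23 PM = 6 hours 15 minutes.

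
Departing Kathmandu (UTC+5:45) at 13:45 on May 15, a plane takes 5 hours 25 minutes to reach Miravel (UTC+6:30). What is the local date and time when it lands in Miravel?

Convert departure to UTC: 13:45 − 5:45 = 08:00 UTC on May 15.
Add 5 hours 25 minutes travel time → 13:25 UTC.
Miravel is UTC+6:30, so local arrival = 13:25 + 6:30 = 19:55 on May 15.

19:55 on May 15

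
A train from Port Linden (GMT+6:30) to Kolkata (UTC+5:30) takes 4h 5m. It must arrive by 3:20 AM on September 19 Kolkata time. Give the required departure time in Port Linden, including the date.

Target arrival in UTC: 3:20 AM − 5:30 = 9:50 PM on Sep 18.
Subtract 4 hours and 5 minutes → departure 5:45 PM UTC on Sep 18.
Port Linden is UTC+6:30: 5:45 PM + 6:30 = 12:15 AM on Sep 19.

12:15 AM on Sep 19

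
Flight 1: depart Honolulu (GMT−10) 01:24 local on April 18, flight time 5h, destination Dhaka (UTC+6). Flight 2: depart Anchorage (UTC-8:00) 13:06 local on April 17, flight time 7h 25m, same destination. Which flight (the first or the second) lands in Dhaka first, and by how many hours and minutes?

the second, by 11 hours 53 minutes

Flight 1 in UTC: 01:24 + 10:00 = 11:24 on Apr 18.
+5 hours → arrive 16:24 UTC on Apr 18.
Flight 2 in UTC: 13:06 + 8:00 = 21:06 on Apr 17.
+7 hours 25 minutes → arrive 04:31 UTC on Apr 18.
Flight 2 lands earlier by 11 hours 53 minutes.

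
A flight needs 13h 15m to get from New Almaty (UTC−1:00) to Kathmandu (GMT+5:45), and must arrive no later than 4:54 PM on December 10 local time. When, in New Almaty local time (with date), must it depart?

Target arrival in UTC: 4:54 PM − 5:45 = 11:09 AM on Dec 10.
Subtract 13 hours and 15 minutes → departure 9:54 PM UTC on Dec 9.
New Almaty is UTC−1:00: 9:54 PM − 1:00 = 8:54 PM on Dec 9.

8:54 PM on Dec 9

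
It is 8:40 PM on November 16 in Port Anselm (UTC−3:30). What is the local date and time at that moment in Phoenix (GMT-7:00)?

Phoenix is 3:30 behind Port Anselm.
Shift by the zone difference: 8:40 PM − 3:30 = 5:10 PM on Nov 16 in Phoenix.

5:10 PM on November 16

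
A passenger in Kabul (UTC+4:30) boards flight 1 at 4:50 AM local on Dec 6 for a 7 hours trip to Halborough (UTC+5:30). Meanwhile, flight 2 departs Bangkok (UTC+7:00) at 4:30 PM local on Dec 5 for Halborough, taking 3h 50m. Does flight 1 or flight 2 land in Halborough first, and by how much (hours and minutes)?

the second, by 18 hours

Flight 1 in UTC: 4:50 AM − 4:30 = 12:20 AM on Dec 6.
+7 hours → arrive 7:20 AM UTC on Dec 6.
Flight 2 in UTC: 4:30 PM − 7:00 = 9:30 AM on Dec 5.
+3 hours 50 minutes → arrive 1:20 PM UTC on Dec 5.
Flight 2 lands earlier by 18 hours.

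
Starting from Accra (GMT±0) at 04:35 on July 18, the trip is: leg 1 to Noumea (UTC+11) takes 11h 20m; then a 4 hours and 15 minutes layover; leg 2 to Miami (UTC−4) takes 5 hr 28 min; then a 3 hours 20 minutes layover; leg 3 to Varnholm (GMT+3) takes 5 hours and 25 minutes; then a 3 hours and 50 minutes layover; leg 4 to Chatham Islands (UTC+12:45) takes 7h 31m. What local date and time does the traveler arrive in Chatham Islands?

Accra is at UTC+0, so departure is already 04:35 UTC on Jul 18.
Add 11 hours and 20 minutes leg 1 → 15:55 UTC.
Add 4 hours and 15 minutes layover in Noumea → 20:10 UTC.
Add 5 hours 28 minutes leg 2 → 01:38 UTC (Jul 19).
Add 3 hours and 20 minutes layover in Miami → 04:58 UTC.
Add 5 hours 25 minutes leg 3 → 10:23 UTC.
Add 3 hours and 50 minutes layover in Varnholm → 14:13 UTC.
Add 7 hours 31 minutes leg 4 → 21:44 UTC.
Chatham Islands is UTC+12:45, so local arrival = 21:44 + 12:45 = 10:29 on Jul 20.

10:29 on Jul 20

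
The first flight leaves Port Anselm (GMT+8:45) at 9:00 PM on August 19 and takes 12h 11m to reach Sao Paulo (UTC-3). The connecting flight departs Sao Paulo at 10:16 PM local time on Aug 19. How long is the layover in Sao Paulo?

Convert departure to UTC: 9:00 PM − 8:45 = 12:15 PM UTC on Aug 19.
Add 12 hours 11 minutes flight time → 12:26 AM UTC (Aug 20).
Sao Paulo is UTC−3:00, so local arrival = 12:26 AM − 3:00 = 9:26 PM on Aug 19.
Layover = 10:16 PM − 9:26 PM = 50 minutes.

50 minutes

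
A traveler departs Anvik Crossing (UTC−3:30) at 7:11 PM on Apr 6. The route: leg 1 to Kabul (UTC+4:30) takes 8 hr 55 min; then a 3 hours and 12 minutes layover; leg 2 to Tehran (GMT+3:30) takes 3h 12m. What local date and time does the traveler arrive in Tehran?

5:30 PM on April 7

Convert departure to UTC: 7:11 PM + 3:30 = 10:41 PM UTC on Apr 6.
Add 8 hours and 55 minutes leg 1 → 7:36 AM UTC (Apr 7).
Add 3 hours 12 minutes layover in Kabul → 10:48 AM UTC.
Add 3 hours and 12 minutes leg 2 → 2:00 PM UTC.
Tehran is UTC+3:30, so local arrival = 2:00 PM + 3:30 = 5:30 PM on Apr 7.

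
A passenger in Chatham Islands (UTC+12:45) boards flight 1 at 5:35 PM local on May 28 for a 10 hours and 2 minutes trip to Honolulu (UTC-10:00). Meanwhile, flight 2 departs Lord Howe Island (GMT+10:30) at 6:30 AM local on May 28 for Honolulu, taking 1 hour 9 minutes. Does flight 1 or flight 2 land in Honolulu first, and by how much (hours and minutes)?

the second, by 17 hours 43 minutes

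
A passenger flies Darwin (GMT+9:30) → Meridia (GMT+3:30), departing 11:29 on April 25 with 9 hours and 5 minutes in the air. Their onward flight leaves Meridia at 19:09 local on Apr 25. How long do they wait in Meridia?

Convert departure to UTC: 11:29 − 9:30 = 01:59 UTC on Apr 25.
Add 9 hours 5 minutes flight time → 11:04 UTC.
Meridia is UTC+3:30, so local arrival = 11:04 + 3:30 = 14:34 on Apr 25.
Layover = 19:09 − 14:34 = 4 hours 35 minutes.

4 hours 35 minutes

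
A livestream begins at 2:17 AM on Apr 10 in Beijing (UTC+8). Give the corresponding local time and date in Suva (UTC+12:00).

Suva is 4:00 ahead of Beijing.
Shift by the zone difference: 2:17 AM + 4:00 = 6:17 AM on Apr 10 in Suva.

6:17 AM on Apr 10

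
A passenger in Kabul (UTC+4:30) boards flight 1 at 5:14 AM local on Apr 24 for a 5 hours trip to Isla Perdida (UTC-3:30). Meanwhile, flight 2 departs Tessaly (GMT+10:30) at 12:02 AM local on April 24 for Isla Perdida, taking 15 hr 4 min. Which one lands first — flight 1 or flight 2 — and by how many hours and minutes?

the second, by 1 hour 8 minutes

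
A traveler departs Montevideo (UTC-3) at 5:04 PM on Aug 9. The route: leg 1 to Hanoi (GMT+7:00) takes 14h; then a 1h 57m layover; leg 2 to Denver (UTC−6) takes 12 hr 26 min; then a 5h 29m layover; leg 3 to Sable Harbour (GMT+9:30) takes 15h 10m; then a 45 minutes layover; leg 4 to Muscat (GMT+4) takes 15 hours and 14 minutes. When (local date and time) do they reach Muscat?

5:05 PM on August 12

Convert departure to UTC: 5:04 PM + 3:00 = 8:04 PM UTC on Aug 9.
Add 14 hours leg 1 → 10:04 AM UTC (Aug 10).
Add 1 hour 57 minutes layover in Hanoi → 12:01 PM UTC.
Add 12 hours and 26 minutes leg 2 → 12:27 AM UTC (Aug 11).
Add 5 hours 29 minutes layover in Denver → 5:56 AM UTC.
Add 15 hours 10 minutes leg 3 → 9:06 PM UTC.
Add 45 minutes layover in Sable Harbour → 9:51 PM UTC.
Add 15 hours 14 minutes leg 4 → 1:05 PM UTC (Aug 12).
Muscat is UTC+4:00, so local arrival = 1:05 PM + 4:00 = 5:05 PM on Aug 12.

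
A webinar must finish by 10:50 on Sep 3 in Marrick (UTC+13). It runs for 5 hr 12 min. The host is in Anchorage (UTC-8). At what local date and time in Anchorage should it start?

Target end time in UTC: 10:50 − 13:00 = 21:50 on Sep 2.
Subtract 5 hours 12 minutes → start 16:38 UTC on Sep 2.
Anchorage is UTC−8:00: 16:38 − 8:00 = 08:38 on Sep 2.

08:38 on Sep 2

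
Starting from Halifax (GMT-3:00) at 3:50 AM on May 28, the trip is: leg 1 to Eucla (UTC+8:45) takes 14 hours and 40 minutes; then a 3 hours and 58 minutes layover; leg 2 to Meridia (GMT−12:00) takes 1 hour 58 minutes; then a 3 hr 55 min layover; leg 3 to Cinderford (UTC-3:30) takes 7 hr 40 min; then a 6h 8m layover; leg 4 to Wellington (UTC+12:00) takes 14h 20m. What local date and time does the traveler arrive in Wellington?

Convert departure to UTC: 3:50 AM + 3:00 = 6:50 AM UTC on May 28.
Add 14 hours and 40 minutes leg 1 → 9:30 PM UTC.
Add 3 hours and 58 minutes layover in Eucla → 1:28 AM UTC (May 29).
Add 1 hour and 58 minutes leg 2 → 3:26 AM UTC.
Add 3 hours 55 minutes layover in Meridia → 7:21 AM UTC.
Add 7 hours and 40 minutes leg 3 → 3:01 PM UTC.
Add 6 hours 8 minutes layover in Cinderford → 9:09 PM UTC.
Add 14 hours and 20 minutes leg 4 → 11:29 AM UTC (May 30).
Wellington is UTC+12:00, so local arrival = 11:29 AM + 12:00 = 11:29 PM on May 30.

11:29 PM on May 30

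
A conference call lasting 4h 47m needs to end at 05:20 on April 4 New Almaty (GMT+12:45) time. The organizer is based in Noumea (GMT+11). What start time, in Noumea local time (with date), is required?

Target end time in UTC: 05:20 − 12:45 = 16:35 on Apr 3.
Subtract 4 hours 47 minutes → start 11:48 UTC on Apr 3.
Noumea is UTC+11:00: 11:48 + 11:00 = 22:48 on Apr 3.

22:48 on April 3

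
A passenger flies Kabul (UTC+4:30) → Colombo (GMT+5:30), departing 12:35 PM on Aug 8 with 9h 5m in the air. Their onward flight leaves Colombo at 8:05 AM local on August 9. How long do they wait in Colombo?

Convert departure to UTC: 12:35 PM − 4:30 = 8:05 AM UTC on Aug 8.
Add 9 hours and 5 minutes flight time → 5:10 PM UTC.
Colombo is UTC+5:30, so local arrival = 5:10 PM + 5:30 = 10:40 PM on Aug 8.
Layover = 8:05 AM − 10:40 PM (+1 day) = 9 hours 25 minutes.

9 hours 25 minutes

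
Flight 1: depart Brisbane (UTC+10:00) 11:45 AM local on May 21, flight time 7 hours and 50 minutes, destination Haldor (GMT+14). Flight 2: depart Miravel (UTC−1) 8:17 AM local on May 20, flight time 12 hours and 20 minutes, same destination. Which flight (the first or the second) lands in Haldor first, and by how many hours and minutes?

Flight 1 in UTC: 11:45 AM − 10:00 = 1:45 AM on May 21.
+7 hours and 50 minutes → arrive 9:35 AM UTC on May 21.
Flight 2 in UTC: 8:17 AM + 1:00 = 9:17 AM on May 20.
+12 hours and 20 minutes → arrive 9:37 PM UTC on May 20.
Flight 2 lands earlier by 11 hours 58 minutes.

the second, by 11 hours 58 minutes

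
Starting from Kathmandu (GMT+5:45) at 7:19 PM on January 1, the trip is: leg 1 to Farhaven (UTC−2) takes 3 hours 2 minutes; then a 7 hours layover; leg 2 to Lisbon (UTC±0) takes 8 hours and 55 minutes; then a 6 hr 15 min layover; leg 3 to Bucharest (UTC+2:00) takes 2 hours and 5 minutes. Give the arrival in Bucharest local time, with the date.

Convert departure to UTC: 7:19 PM − 5:45 = 1:34 PM UTC on Jan 1.
Add 3 hours and 2 minutes leg 1 → 4:36 PM UTC.
Add 7 hours layover in Farhaven → 11:36 PM UTC.
Add 8 hours 55 minutes leg 2 → 8:31 AM UTC (Jan 2).
Add 6 hours 15 minutes layover in Lisbon → 2:46 PM UTC.
Add 2 hours and 5 minutes leg 3 → 4:51 PM UTC.
Bucharest is UTC+2:00, so local arrival = 4:51 PM + 2:00 = 6:51 PM on Jan 2.

6:51 PM on January 2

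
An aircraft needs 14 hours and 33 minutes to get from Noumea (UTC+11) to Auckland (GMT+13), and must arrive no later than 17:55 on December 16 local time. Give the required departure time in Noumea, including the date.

01:22 on December 16

Target arrival in UTC: 17:55 − 13:00 = 04:55 on Dec 16.
Subtract 14 hours 33 minutes → departure 14:22 UTC on Dec 15.
Noumea is UTC+11:00: 14:22 + 11:00 = 01:22 on Dec 16.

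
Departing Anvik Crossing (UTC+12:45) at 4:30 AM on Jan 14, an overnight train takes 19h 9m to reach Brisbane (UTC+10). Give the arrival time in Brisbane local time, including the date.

Convert departure to UTC: 4:30 AM − 12:45 = 3:45 PM UTC on Jan 13.
Add 19 hours and 9 minutes travel time → 10:54 AM UTC (Jan 14).
Brisbane is UTC+10:00, so local arrival = 10:54 AM + 10:00 = 8:54 PM on Jan 14.

8:54 PM on Jan 14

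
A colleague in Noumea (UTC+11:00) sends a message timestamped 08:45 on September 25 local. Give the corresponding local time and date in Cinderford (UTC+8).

Cinderford is 3:00 behind Noumea.
Shift by the zone difference: 08:45 − 3:00 = 05:45 on Sep 25 in Cinderford.

05:45 on September 25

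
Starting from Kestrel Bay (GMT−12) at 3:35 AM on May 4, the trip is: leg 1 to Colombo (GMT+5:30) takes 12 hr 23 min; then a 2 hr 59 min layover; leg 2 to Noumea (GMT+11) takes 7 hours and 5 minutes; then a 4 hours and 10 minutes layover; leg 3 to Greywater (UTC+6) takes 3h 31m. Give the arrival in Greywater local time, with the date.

3:43 AM on May 6

Convert departure to UTC: 3:35 AM + 12:00 = 3:35 PM UTC on May 4.
Add 12 hours and 23 minutes leg 1 → 3:58 AM UTC (May 5).
Add 2 hours and 59 minutes layover in Colombo → 6:57 AM UTC.
Add 7 hours and 5 minutes leg 2 → 2:02 PM UTC.
Add 4 hours 10 minutes layover in Noumea → 6:12 PM UTC.
Add 3 hours and 31 minutes leg 3 → 9:43 PM UTC.
Greywater is UTC+6:00, so local arrival = 9:43 PM + 6:00 = 3:43 AM on May 6.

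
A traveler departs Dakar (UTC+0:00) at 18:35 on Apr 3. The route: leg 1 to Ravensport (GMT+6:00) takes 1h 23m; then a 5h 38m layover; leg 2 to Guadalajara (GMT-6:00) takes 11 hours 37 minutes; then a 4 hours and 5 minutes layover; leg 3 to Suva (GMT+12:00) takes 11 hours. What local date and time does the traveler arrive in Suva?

16:18 on Apr 5

Dakar is at UTC+0, so departure is already 18:35 UTC on Apr 3.
Add 1 hour and 23 minutes leg 1 → 19:58 UTC.
Add 5 hours 38 minutes layover in Ravensport → 01:36 UTC (Apr 4).
Add 11 hours and 37 minutes leg 2 → 13:13 UTC.
Add 4 hours and 5 minutes layover in Guadalajara → 17:18 UTC.
Add 11 hours leg 3 → 04:18 UTC (Apr 5).
Suva is UTC+12:00, so local arrival = 04:18 + 12:00 = 16:18 on Apr 5.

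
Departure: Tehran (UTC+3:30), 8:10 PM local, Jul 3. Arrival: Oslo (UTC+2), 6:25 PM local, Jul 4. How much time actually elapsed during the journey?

23 hours 45 minutes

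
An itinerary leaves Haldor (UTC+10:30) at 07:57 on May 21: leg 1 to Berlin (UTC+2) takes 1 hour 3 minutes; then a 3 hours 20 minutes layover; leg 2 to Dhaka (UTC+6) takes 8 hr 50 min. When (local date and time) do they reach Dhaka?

16:40 on May 21

Convert departure to UTC: 07:57 − 10:30 = 21:27 UTC on May 20.
Add 1 hour and 3 minutes leg 1 → 22:30 UTC.
Add 3 hours and 20 minutes layover in Berlin → 01:50 UTC (May 21).
Add 8 hours and 50 minutes leg 2 → 10:40 UTC.
Dhaka is UTC+6:00, so local arrival = 10:40 + 6:00 = 16:40 on May 21.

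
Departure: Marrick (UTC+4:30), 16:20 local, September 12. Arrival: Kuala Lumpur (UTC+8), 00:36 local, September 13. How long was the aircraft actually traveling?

Departure in UTC: 16:20 − 4:30 = 11:50 on Sep 12.
Arrival in UTC: 00:36 − 8:00 = 16:36 on Sep 12.
Elapsed = 16:36 − 11:50 = 4 hours 46 minutes.

4 hours 46 minutes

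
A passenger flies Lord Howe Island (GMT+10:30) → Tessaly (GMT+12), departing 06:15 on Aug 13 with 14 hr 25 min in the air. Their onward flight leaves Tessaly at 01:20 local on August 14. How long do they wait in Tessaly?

3 hours 10 minutes

Convert departure to UTC: 06:15 − 10:30 = 19:45 UTC on Aug 12.
Add 14 hours 25 minutes flight time → 10:10 UTC (Aug 13).
Tessaly is UTC+12:00, so local arrival = 10:10 + 12:00 = 22:10 on Aug 13.
Layover = 01:20 − 22:10 (+1 day) = 3 hours 10 minutes.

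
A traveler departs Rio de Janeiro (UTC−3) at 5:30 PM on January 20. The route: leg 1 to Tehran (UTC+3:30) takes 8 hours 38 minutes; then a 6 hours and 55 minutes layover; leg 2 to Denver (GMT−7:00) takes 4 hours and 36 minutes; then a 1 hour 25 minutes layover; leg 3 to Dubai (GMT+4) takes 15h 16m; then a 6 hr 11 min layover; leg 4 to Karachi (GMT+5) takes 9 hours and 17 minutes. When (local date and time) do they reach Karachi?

5:48 AM on Jan 23

Convert departure to UTC: 5:30 PM + 3:00 = 8:30 PM UTC on Jan 20.
Add 8 hours 38 minutes leg 1 → 5:08 AM UTC (Jan 21).
Add 6 hours 55 minutes layover in Tehran → 12:03 PM UTC.
Add 4 hours 36 minutes leg 2 → 4:39 PM UTC.
Add 1 hour and 25 minutes layover in Denver → 6:04 PM UTC.
Add 15 hours 16 minutes leg 3 → 9:20 AM UTC (Jan 22).
Add 6 hours 11 minutes layover in Dubai → 3:31 PM UTC.
Add 9 hours 17 minutes leg 4 → 12:48 AM UTC (Jan 23).
Karachi is UTC+5:00, so local arrival = 12:48 AM + 5:00 = 5:48 AM on Jan 23.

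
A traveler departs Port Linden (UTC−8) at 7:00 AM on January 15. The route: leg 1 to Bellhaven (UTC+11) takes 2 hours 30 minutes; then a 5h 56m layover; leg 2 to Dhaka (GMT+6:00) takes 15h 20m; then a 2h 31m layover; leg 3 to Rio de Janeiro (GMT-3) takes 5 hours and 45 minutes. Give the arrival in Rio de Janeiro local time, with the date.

Convert departure to UTC: 7:00 AM + 8:00 = 3:00 PM UTC on Jan 15.
Add 2 hours 30 minutes leg 1 → 5:30 PM UTC.
Add 5 hours and 56 minutes layover in Bellhaven → 11:26 PM UTC.
Add 15 hours 20 minutes leg 2 → 2:46 PM UTC (Jan 16).
Add 2 hours and 31 minutes layover in Dhaka → 5:17 PM UTC.
Add 5 hours and 45 minutes leg 3 → 11:02 PM UTC.
Rio de Janeiro is UTC−3:00, so local arrival = 11:02 PM − 3:00 = 8:02 PM on Jan 16.

8:02 PM on January 16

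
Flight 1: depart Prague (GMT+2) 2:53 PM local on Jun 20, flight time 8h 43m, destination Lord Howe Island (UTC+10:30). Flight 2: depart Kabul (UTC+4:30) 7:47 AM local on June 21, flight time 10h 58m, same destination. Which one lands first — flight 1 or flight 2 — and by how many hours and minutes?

Flight 1 in UTC: 2:53 PM − 2:00 = 12:53 PM on Jun 20.
+8 hours 43 minutes → arrive 9:36 PM UTC on Jun 20.
Flight 2 in UTC: 7:47 AM − 4:30 = 3:17 AM on Jun 21.
+10 hours and 58 minutes → arrive 2:15 PM UTC on Jun 21.
Flight 1 lands earlier by 16 hours 39 minutes.

the first, by 16 hours 39 minutes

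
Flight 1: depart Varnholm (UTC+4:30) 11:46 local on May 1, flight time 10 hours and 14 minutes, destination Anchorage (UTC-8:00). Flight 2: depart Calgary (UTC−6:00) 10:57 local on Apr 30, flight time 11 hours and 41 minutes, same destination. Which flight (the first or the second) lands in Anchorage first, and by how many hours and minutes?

Flight 1 in UTC: 11:46 − 4:30 = 07:16 on May 1.
+10 hours and 14 minutes → arrive 17:30 UTC on May 1.
Flight 2 in UTC: 10:57 + 6:00 = 16:57 on Apr 30.
+11 hours 41 minutes → arrive 04:38 UTC on May 1.
Flight 2 lands earlier by 12 hours 52 minutes.

the second, by 12 hours 52 minutes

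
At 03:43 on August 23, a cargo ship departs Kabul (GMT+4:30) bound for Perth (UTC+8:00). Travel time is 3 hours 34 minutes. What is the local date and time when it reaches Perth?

10:47 on Aug 23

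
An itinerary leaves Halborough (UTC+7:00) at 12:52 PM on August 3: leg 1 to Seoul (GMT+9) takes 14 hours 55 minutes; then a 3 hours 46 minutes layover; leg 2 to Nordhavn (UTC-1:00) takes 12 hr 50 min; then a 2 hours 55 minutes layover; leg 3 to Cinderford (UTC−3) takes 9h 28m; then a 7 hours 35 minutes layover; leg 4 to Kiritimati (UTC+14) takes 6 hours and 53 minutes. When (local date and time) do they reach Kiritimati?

6:14 AM on Aug 6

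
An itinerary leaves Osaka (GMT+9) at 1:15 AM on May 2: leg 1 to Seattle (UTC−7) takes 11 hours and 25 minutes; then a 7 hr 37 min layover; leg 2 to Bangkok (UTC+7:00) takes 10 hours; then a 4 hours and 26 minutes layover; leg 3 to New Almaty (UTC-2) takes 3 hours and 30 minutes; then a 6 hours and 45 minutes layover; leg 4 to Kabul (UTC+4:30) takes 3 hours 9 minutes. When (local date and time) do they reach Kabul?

7:37 PM on May 3

Convert departure to UTC: 1:15 AM − 9:00 = 4:15 PM UTC on May 1.
Add 11 hours and 25 minutes leg 1 → 3:40 AM UTC (May 2).
Add 7 hours 37 minutes layover in Seattle → 11:17 AM UTC.
Add 10 hours leg 2 → 9:17 PM UTC.
Add 4 hours 26 minutes layover in Bangkok → 1:43 AM UTC (May 3).
Add 3 hours 30 minutes leg 3 → 5:13 AM UTC.
Add 6 hours 45 minutes layover in New Almaty → 11:58 AM UTC.
Add 3 hours and 9 minutes leg 4 → 3:07 PM UTC.
Kabul is UTC+4:30, so local arrival = 3:07 PM + 4:30 = 7:37 PM on May 3.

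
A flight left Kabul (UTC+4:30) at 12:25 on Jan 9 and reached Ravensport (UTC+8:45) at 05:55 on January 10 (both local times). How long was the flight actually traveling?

Departure in UTC: 12:25 − 4:30 = 07:55 on Jan 9.
Arrival in UTC: 05:55 − 8:45 = 21:10 on Jan 9.
Elapsed = 21:10 − 07:55 = 13 hours 15 minutes.

13 hours 15 minutes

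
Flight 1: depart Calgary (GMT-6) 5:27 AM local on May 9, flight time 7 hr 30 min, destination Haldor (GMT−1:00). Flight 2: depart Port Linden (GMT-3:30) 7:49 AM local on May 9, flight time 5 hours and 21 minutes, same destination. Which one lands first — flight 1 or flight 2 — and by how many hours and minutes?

Flight 1 in UTC: 5:27 AM + 6:00 = 11:27 AM on May 9.
+7 hours and 30 minutes → arrive 6:57 PM UTC on May 9.
Flight 2 in UTC: 7:49 AM + 3:30 = 11:19 AM on May 9.
+5 hours and 21 minutes → arrive 4:40 PM UTC on May 9.
Flight 2 lands earlier by 2 hours 17 minutes.

the second, by 2 hours 17 minutes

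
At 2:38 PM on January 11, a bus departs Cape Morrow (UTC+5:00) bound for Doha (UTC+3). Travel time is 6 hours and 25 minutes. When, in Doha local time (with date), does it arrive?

Doha is 2:00 behind Cape Morrow.
After 6 hours and 25 minutes it is 9:03 PM in Cape Morrow.
Shift by the zone difference: 9:03 PM − 2:00 = 7:03 PM on Jan 11 in Doha.

7:03 PM on January 11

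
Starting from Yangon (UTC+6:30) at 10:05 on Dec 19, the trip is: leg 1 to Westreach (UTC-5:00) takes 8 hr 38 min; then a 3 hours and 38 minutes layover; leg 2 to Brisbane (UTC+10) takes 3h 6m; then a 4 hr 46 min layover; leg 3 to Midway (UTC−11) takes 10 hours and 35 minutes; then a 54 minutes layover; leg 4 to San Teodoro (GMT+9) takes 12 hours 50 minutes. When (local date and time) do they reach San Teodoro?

09:02 on December 21

Convert departure to UTC: 10:05 − 6:30 = 03:35 UTC on Dec 19.
Add 8 hours and 38 minutes leg 1 → 12:13 UTC.
Add 3 hours and 38 minutes layover in Westreach → 15:51 UTC.
Add 3 hours and 6 minutes leg 2 → 18:57 UTC.
Add 4 hours and 46 minutes layover in Brisbane → 23:43 UTC.
Add 10 hours and 35 minutes leg 3 → 10:18 UTC (Dec 20).
Add 54 minutes layover in Midway → 11:12 UTC.
Add 12 hours and 50 minutes leg 4 → 00:02 UTC (Dec 21).
San Teodoro is UTC+9:00, so local arrival = 00:02 + 9:00 = 09:02 on Dec 21.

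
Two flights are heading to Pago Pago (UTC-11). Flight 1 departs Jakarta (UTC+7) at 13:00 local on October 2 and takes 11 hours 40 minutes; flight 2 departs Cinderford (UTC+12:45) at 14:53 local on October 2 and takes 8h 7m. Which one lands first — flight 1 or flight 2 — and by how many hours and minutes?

Flight 1 in UTC: 13:00 − 7:00 = 06:00 on Oct 2.
+11 hours 40 minutes → arrive 17:40 UTC on Oct 2.
Flight 2 in UTC: 14:53 − 12:45 = 02:08 on Oct 2.
+8 hours and 7 minutes → arrive 10:15 UTC on Oct 2.
Flight 2 lands earlier by 7 hours 25 minutes.

the second, by 7 hours 25 minutes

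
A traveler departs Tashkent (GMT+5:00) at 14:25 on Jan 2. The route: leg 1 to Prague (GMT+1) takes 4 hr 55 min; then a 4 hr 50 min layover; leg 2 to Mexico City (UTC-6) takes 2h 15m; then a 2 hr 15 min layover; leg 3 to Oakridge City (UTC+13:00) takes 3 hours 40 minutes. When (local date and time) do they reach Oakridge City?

Convert departure to UTC: 14:25 − 5:00 = 09:25 UTC on Jan 2.
Add 4 hours 55 minutes leg 1 → 14:20 UTC.
Add 4 hours 50 minutes layover in Prague → 19:10 UTC.
Add 2 hours and 15 minutes leg 2 → 21:25 UTC.
Add 2 hours 15 minutes layover in Mexico City → 23:40 UTC.
Add 3 hours 40 minutes leg 3 → 03:20 UTC (Jan 3).
Oakridge City is UTC+13:00, so local arrival = 03:20 + 13:00 = 16:20 on Jan 3.

16:20 on January 3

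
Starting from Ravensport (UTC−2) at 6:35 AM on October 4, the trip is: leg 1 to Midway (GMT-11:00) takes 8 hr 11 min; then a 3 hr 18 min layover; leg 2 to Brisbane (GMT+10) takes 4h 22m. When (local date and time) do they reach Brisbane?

Convert departure to UTC: 6:35 AM + 2:00 = 8:35 AM UTC on Oct 4.
Add 8 hours 11 minutes leg 1 → 4:46 PM UTC.
Add 3 hours 18 minutes layover in Midway → 8:04 PM UTC.
Add 4 hours 22 minutes leg 2 → 12:26 AM UTC (Oct 5).
Brisbane is UTC+10:00, so local arrival = 12:26 AM + 10:00 = 10:26 AM on Oct 5.

10:26 AM on October 5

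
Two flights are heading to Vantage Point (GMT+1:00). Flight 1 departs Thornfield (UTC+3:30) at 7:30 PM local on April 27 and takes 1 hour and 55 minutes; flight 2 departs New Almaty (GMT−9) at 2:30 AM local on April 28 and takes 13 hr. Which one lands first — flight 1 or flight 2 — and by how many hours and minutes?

Flight 1 in UTC: 7:30 PM − 3:30 = 4:00 PM on Apr 27.
+1 hour and 55 minutes → arrive 5:55 PM UTC on Apr 27.
Flight 2 in UTC: 2:30 AM + 9:00 = 11:30 AM on Apr 28.
+13 hours → arrive 12:30 AM UTC on Apr 29.
Flight 1 lands earlier by 30 hours 35 minutes.

the first, by 30 hours 35 minutes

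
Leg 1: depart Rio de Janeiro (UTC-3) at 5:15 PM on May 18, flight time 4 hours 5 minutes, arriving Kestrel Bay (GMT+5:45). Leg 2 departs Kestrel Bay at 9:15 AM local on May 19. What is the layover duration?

Convert departure to UTC: 5:15 PM + 3:00 = 8:15 PM UTC on May 18.
Add 4 hours and 5 minutes flight time → 12:20 AM UTC (May 19).
Kestrel Bay is UTC+5:45, so local arrival = 12:20 AM + 5:45 = 6:05 AM on May 19.
Layover = 9:15 AM − 6:05 AM = 3 hours 10 minutes.

3 hours 10 minutes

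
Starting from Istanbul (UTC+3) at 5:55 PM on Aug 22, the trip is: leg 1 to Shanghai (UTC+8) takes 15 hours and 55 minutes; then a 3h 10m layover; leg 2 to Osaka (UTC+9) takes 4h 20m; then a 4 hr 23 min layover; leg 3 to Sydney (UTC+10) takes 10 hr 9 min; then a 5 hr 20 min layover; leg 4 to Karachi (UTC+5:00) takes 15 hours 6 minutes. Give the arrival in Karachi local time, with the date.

Convert departure to UTC: 5:55 PM − 3:00 = 2:55 PM UTC on Aug 22.
Add 15 hours and 55 minutes leg 1 → 6:50 AM UTC (Aug 23).
Add 3 hours and 10 minutes layover in Shanghai → 10:00 AM UTC.
Add 4 hours 20 minutes leg 2 → 2:20 PM UTC.
Add 4 hours 23 minutes layover in Osaka → 6:43 PM UTC.
Add 10 hours 9 minutes leg 3 → 4:52 AM UTC (Aug 24).
Add 5 hours and 20 minutes layover in Sydney → 10:12 AM UTC.
Add 15 hours 6 minutes leg 4 → 1:18 AM UTC (Aug 25).
Karachi is UTC+5:00, so local arrival = 1:18 AM + 5:00 = 6:18 AM on Aug 25.

6:18 AM on Aug 25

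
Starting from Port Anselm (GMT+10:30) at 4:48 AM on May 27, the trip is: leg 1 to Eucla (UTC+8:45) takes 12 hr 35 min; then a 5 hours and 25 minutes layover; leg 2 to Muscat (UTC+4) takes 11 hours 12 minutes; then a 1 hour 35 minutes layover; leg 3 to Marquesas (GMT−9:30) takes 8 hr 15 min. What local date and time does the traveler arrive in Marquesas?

11:50 PM on May 27

Convert departure to UTC: 4:48 AM − 10:30 = 6:18 PM UTC on May 26.
Add 12 hours 35 minutes leg 1 → 6:53 AM UTC (May 27).
Add 5 hours 25 minutes layover in Eucla → 12:18 PM UTC.
Add 11 hours and 12 minutes leg 2 → 11:30 PM UTC.
Add 1 hour and 35 minutes layover in Muscat → 1:05 AM UTC (May 28).
Add 8 hours and 15 minutes leg 3 → 9:20 AM UTC.
Marquesas is UTC−9:30, so local arrival = 9:20 AM − 9:30 = 11:50 PM on May 27.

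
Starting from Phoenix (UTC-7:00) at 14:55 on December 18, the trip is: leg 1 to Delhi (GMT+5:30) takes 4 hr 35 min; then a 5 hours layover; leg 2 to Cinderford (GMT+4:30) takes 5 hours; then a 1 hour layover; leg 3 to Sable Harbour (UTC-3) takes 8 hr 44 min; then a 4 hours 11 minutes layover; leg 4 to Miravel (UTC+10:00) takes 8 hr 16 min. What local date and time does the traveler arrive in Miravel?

Convert departure to UTC: 14:55 + 7:00 = 21:55 UTC on Dec 18.
Add 4 hours and 35 minutes leg 1 → 02:30 UTC (Dec 19).
Add 5 hours layover in Delhi → 07:30 UTC.
Add 5 hours leg 2 → 12:30 UTC.
Add 1 hour layover in Cinderford → 13:30 UTC.
Add 8 hours 44 minutes leg 3 → 22:14 UTC.
Add 4 hours 11 minutes layover in Sable Harbour → 02:25 UTC (Dec 20).
Add 8 hours 16 minutes leg 4 → 10:41 UTC.
Miravel is UTC+10:00, so local arrival = 10:41 + 10:00 = 20:41 on Dec 20.

20:41 on December 20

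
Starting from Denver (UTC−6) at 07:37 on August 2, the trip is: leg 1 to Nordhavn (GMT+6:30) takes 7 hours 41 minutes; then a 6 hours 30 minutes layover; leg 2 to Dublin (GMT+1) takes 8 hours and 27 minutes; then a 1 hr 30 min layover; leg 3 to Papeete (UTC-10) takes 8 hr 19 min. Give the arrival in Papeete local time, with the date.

12:04 on Aug 3

Convert departure to UTC: 07:37 + 6:00 = 13:37 UTC on Aug 2.
Add 7 hours 41 minutes leg 1 → 21:18 UTC.
Add 6 hours 30 minutes layover in Nordhavn → 03:48 UTC (Aug 3).
Add 8 hours 27 minutes leg 2 → 12:15 UTC.
Add 1 hour and 30 minutes layover in Dublin → 13:45 UTC.
Add 8 hours 19 minutes leg 3 → 22:04 UTC.
Papeete is UTC−10:00, so local arrival = 22:04 − 10:00 = 12:04 on Aug 3.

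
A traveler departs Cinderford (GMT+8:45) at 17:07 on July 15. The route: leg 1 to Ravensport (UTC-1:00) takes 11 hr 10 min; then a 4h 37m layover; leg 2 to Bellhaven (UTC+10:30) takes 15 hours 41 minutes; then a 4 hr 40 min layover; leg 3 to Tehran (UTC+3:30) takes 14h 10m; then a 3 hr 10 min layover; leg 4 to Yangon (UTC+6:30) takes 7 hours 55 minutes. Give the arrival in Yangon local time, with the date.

04:15 on July 18

Convert departure to UTC: 17:07 − 8:45 = 08:22 UTC on Jul 15.
Add 11 hours 10 minutes leg 1 → 19:32 UTC.
Add 4 hours 37 minutes layover in Ravensport → 00:09 UTC (Jul 16).
Add 15 hours 41 minutes leg 2 → 15:50 UTC.
Add 4 hours 40 minutes layover in Bellhaven → 20:30 UTC.
Add 14 hours 10 minutes leg 3 → 10:40 UTC (Jul 17).
Add 3 hours and 10 minutes layover in Tehran → 13:50 UTC.
Add 7 hours and 55 minutes leg 4 → 21:45 UTC.
Yangon is UTC+6:30, so local arrival = 21:45 + 6:30 = 04:15 on Jul 18.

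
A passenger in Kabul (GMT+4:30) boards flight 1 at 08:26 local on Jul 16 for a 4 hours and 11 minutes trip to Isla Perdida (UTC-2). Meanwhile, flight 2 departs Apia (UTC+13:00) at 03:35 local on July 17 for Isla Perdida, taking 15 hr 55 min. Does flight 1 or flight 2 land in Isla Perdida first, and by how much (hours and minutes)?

the first, by 22 hours 23 minutes

Flight 1 in UTC: 08:26 − 4:30 = 03:56 on Jul 16.
+4 hours 11 minutes → arrive 08:07 UTC on Jul 16.
Flight 2 in UTC: 03:35 − 13:00 = 14:35 on Jul 16.
+15 hours 55 minutes → arrive 06:30 UTC on Jul 17.
Flight 1 lands earlier by 22 hours 23 minutes.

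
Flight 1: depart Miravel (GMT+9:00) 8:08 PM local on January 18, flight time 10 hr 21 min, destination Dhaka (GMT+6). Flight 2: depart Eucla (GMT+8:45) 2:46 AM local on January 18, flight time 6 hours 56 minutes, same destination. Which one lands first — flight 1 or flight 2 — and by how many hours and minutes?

Flight 1 in UTC: 8:08 PM − 9:00 = 11:08 AM on Jan 18.
+10 hours and 21 minutes → arrive 9:29 PM UTC on Jan 18.
Flight 2 in UTC: 2:46 AM − 8:45 = 6:01 PM on Jan 17.
+6 hours and 56 minutes → arrive 12:57 AM UTC on Jan 18.
Flight 2 lands earlier by 20 hours 32 minutes.

the second, by 20 hours 32 minutes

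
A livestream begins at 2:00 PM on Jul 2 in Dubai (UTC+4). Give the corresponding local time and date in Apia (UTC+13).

In UTC: 2:00 PM − 4:00 = 10:00 AM on Jul 2.
Apia is UTC+13:00: 10:00 AM + 13:00 = 11:00 PM on Jul 2.

11:00 PM on July 2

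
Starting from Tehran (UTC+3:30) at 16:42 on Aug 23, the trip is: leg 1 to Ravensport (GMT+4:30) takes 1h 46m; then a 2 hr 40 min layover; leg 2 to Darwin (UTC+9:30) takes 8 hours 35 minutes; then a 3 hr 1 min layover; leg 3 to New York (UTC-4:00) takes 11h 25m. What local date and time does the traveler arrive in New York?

Convert departure to UTC: 16:42 − 3:30 = 13:12 UTC on Aug 23.
Add 1 hour 46 minutes leg 1 → 14:58 UTC.
Add 2 hours 40 minutes layover in Ravensport → 17:38 UTC.
Add 8 hours 35 minutes leg 2 → 02:13 UTC (Aug 24).
Add 3 hours 1 minute layover in Darwin → 05:14 UTC.
Add 11 hours and 25 minutes leg 3 → 16:39 UTC.
New York is UTC−4:00, so local arrival = 16:39 − 4:00 = 12:39 on Aug 24.

12:39 on Aug 24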